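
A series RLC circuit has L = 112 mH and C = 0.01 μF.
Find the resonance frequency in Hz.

Step 1 — Resonance condition Im(Z)=0 gives ω₀ = 1/√(LC).
Step 2 — ω₀ = 1/√(0.112·1e-08) = 2.988e+04 rad/s.
Step 3 — f₀ = ω₀/(2π) = 4756 Hz.

f₀ = 4756 Hz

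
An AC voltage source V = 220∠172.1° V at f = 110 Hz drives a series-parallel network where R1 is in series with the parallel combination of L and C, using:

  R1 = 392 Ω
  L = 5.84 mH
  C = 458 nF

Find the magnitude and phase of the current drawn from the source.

Step 1 — Angular frequency: ω = 2π·f = 2π·110 = 691.2 rad/s.
Step 2 — Component impedances:
  R1: Z = R = 392 Ω
  L: Z = jωL = j·691.2·0.00584 = 0 + j4.036 Ω
  C: Z = 1/(jωC) = -j/(ω·C) = 0 - j3159 Ω
Step 3 — Parallel branch: L || C = 1/(1/L + 1/C) = 0 + j4.041 Ω.
Step 4 — Series with R1: Z_total = R1 + (L || C) = 392 + j4.041 Ω = 392∠0.6° Ω.
Step 5 — Source phasor: V = 220∠172.1° V = -217.9 + j30.24 V.
Step 6 — Ohm's law: I = V / Z_total = (-217.9 + j30.24) / (392 + j4.041) = -0.555 + j0.08286 A.
Step 7 — Convert to polar: |I| = 0.5612 A, ∠I = 171.5°.

I = 0.5612∠171.5° A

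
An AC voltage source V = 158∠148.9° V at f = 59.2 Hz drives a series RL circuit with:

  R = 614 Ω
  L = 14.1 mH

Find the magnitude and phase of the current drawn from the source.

Step 1 — Angular frequency: ω = 2π·f = 2π·59.2 = 372 rad/s.
Step 2 — Component impedances:
  R: Z = R = 614 Ω
  L: Z = jωL = j·372·0.0141 = 0 + j5.245 Ω
Step 3 — Series combination: Z_total = R + L = 614 + j5.245 Ω = 614∠0.5° Ω.
Step 4 — Source phasor: V = 158∠148.9° V = -135.3 + j81.61 V.
Step 5 — Ohm's law: I = V / Z_total = (-135.3 + j81.61) / (614 + j5.245) = -0.2192 + j0.1348 A.
Step 6 — Convert to polar: |I| = 0.2573 A, ∠I = 148.4°.

I = 0.2573∠148.4° A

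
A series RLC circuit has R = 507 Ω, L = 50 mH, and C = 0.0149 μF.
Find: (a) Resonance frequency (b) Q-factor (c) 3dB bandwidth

Step 1 — Resonance: ω₀ = 1/√(LC) = 1/√(0.05·1.49e-08) = 3.664e+04 rad/s.
Step 2 — f₀ = ω₀/(2π) = 5831 Hz.
Step 3 — Series Q: Q = ω₀L/R = 3.664e+04·0.05/507 = 3.613.
Step 4 — Bandwidth: Δω = ω₀/Q = 1.014e+04 rad/s; BW = Δω/(2π) = 1614 Hz.

(a) f₀ = 5831 Hz  (b) Q = 3.613  (c) BW = 1614 Hz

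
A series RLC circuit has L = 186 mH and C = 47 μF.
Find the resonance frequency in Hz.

Step 1 — Resonance condition Im(Z)=0 gives ω₀ = 1/√(LC).
Step 2 — ω₀ = 1/√(0.186·4.7e-05) = 338.2 rad/s.
Step 3 — f₀ = ω₀/(2π) = 53.83 Hz.

f₀ = 53.83 Hz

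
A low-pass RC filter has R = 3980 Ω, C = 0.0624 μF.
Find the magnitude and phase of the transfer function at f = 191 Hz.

Step 1 — Angular frequency: ω = 2π·191 = 1200 rad/s.
Step 2 — Transfer function: H(jω) = 1/(1 + jωRC).
Step 3 — Denominator: 1 + jωRC = 1 + j·1200·3980·6.24e-08 = 1 + j0.298.
Step 4 — H = 0.9184 - j0.2737.
Step 5 — Magnitude: |H| = 0.9583 (-0.4 dB); phase: φ = -16.6°.

|H| = 0.9583 (-0.4 dB), φ = -16.6°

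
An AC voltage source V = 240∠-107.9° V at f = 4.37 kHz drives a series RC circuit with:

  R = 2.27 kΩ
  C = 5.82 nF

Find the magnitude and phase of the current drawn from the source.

Step 1 — Angular frequency: ω = 2π·f = 2π·4370 = 2.746e+04 rad/s.
Step 2 — Component impedances:
  R: Z = R = 2270 Ω
  C: Z = 1/(jωC) = -j/(ω·C) = 0 - j6258 Ω
Step 3 — Series combination: Z_total = R + C = 2270 - j6258 Ω = 6657∠-70.1° Ω.
Step 4 — Source phasor: V = 240∠-107.9° V = -73.77 - j228.4 V.
Step 5 — Ohm's law: I = V / Z_total = (-73.77 - j228.4) / (2270 - j6258) = 0.02847 - j0.02212 A.
Step 6 — Convert to polar: |I| = 0.03605 A, ∠I = -37.8°.

I = 0.03605∠-37.8° A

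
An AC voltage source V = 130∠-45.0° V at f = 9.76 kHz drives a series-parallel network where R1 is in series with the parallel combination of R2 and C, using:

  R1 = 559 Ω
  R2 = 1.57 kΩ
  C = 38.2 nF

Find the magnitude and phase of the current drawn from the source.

Step 1 — Angular frequency: ω = 2π·f = 2π·9760 = 6.132e+04 rad/s.
Step 2 — Component impedances:
  R1: Z = R = 559 Ω
  R2: Z = R = 1570 Ω
  C: Z = 1/(jωC) = -j/(ω·C) = 0 - j426.9 Ω
Step 3 — Parallel branch: R2 || C = 1/(1/R2 + 1/C) = 108.1 - j397.5 Ω.
Step 4 — Series with R1: Z_total = R1 + (R2 || C) = 667.1 - j397.5 Ω = 776.5∠-30.8° Ω.
Step 5 — Source phasor: V = 130∠-45.0° V = 91.92 - j91.92 V.
Step 6 — Ohm's law: I = V / Z_total = (91.92 - j91.92) / (667.1 - j397.5) = 0.1623 - j0.0411 A.
Step 7 — Convert to polar: |I| = 0.1674 A, ∠I = -14.2°.

I = 0.1674∠-14.2° A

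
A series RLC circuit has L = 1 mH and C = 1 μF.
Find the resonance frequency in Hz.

Step 1 — Resonance condition Im(Z)=0 gives ω₀ = 1/√(LC).
Step 2 — ω₀ = 1/√(0.001·1e-06) = 3.162e+04 rad/s.
Step 3 — f₀ = ω₀/(2π) = 5033 Hz.

f₀ = 5033 Hz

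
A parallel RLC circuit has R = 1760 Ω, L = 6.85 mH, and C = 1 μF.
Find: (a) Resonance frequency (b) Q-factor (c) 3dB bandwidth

Step 1 — Resonance: ω₀ = 1/√(LC) = 1/√(0.00685·1e-06) = 1.208e+04 rad/s.
Step 2 — f₀ = ω₀/(2π) = 1923 Hz.
Step 3 — Parallel Q: Q = R/(ω₀L) = 1760/(1.208e+04·0.00685) = 21.27.
Step 4 — Bandwidth: Δω = ω₀/Q = 568.2 rad/s; BW = Δω/(2π) = 90.43 Hz.

(a) f₀ = 1923 Hz  (b) Q = 21.27  (c) BW = 90.43 Hz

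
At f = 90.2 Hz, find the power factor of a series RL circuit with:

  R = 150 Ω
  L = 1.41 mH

Step 1 — Angular frequency: ω = 2π·f = 2π·90.2 = 566.7 rad/s.
Step 2 — Component impedances:
  R: Z = R = 150 Ω
  L: Z = jωL = j·566.7·0.00141 = 0 + j0.7991 Ω
Step 3 — Series combination: Z_total = R + L = 150 + j0.7991 Ω = 150∠0.3° Ω.
Step 4 — Power factor: PF = cos(φ) = Re(Z)/|Z| = 150/150 = 1.
Step 5 — Type: Im(Z) = 0.7991 ⇒ lagging (phase φ = 0.3°).

PF = 1 (lagging, φ = 0.3°)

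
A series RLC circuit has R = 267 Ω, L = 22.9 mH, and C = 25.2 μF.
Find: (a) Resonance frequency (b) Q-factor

Step 1 — Resonance condition Im(Z)=0 gives ω₀ = 1/√(LC).
Step 2 — ω₀ = 1/√(0.0229·2.52e-05) = 1316 rad/s.
Step 3 — f₀ = ω₀/(2π) = 209.5 Hz.
Step 4 — Series Q: Q = ω₀L/R = 1316·0.0229/267 = 0.1129.

(a) f₀ = 209.5 Hz  (b) Q = 0.1129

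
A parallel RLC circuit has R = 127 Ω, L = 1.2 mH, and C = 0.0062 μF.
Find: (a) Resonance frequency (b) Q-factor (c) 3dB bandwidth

Step 1 — Resonance: ω₀ = 1/√(LC) = 1/√(0.0012·6.2e-09) = 3.666e+05 rad/s.
Step 2 — f₀ = ω₀/(2π) = 5.835e+04 Hz.
Step 3 — Parallel Q: Q = R/(ω₀L) = 127/(3.666e+05·0.0012) = 0.2887.
Step 4 — Bandwidth: Δω = ω₀/Q = 1.27e+06 rad/s; BW = Δω/(2π) = 2.021e+05 Hz.

(a) f₀ = 5.835e+04 Hz  (b) Q = 0.2887  (c) BW = 2.021e+05 Hz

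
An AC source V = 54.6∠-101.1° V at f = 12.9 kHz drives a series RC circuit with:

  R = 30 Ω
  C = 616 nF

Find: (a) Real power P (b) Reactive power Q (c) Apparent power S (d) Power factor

Step 1 — Angular frequency: ω = 2π·f = 2π·1.29e+04 = 8.105e+04 rad/s.
Step 2 — Component impedances:
  R: Z = R = 30 Ω
  C: Z = 1/(jωC) = -j/(ω·C) = 0 - j20.03 Ω
Step 3 — Series combination: Z_total = R + C = 30 - j20.03 Ω = 36.07∠-33.7° Ω.
Step 4 — Source phasor: V = 54.6∠-101.1° V = -10.51 - j53.58 V.
Step 5 — Current: I = V / Z = 0.5824 - j1.397 A = 1.514∠-67.4° A.
Step 6 — Complex power: S = V·I* = 68.74 - j45.89 VA.
Step 7 — Real power: P = Re(S) = 68.74 W.
Step 8 — Reactive power: Q = Im(S) = -45.89 VAR.
Step 9 — Apparent power: |S| = 82.65 VA.
Step 10 — Power factor: PF = P/|S| = 0.8317 (leading).

(a) P = 68.74 W  (b) Q = -45.89 VAR  (c) S = 82.65 VA  (d) PF = 0.8317 (leading)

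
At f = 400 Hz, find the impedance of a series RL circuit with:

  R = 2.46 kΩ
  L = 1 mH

Step 1 — Angular frequency: ω = 2π·f = 2π·400 = 2513 rad/s.
Step 2 — Component impedances:
  R: Z = R = 2460 Ω
  L: Z = jωL = j·2513·0.001 = 0 + j2.513 Ω
Step 3 — Series combination: Z_total = R + L = 2460 + j2.513 Ω = 2460∠0.1° Ω.

Z = 2460 + j2.513 Ω = 2460∠0.1° Ω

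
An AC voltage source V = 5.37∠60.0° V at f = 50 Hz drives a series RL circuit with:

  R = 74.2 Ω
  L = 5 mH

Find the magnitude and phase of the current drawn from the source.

Step 1 — Angular frequency: ω = 2π·f = 2π·50 = 314.2 rad/s.
Step 2 — Component impedances:
  R: Z = R = 74.2 Ω
  L: Z = jωL = j·314.2·0.005 = 0 + j1.571 Ω
Step 3 — Series combination: Z_total = R + L = 74.2 + j1.571 Ω = 74.22∠1.2° Ω.
Step 4 — Source phasor: V = 5.37∠60.0° V = 2.685 + j4.651 V.
Step 5 — Ohm's law: I = V / Z_total = (2.685 + j4.651) / (74.2 + j1.571) = 0.0375 + j0.06188 A.
Step 6 — Convert to polar: |I| = 0.07236 A, ∠I = 58.8°.

I = 0.07236∠58.8° A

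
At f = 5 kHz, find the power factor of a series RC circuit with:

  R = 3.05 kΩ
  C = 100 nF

Step 1 — Angular frequency: ω = 2π·f = 2π·5000 = 3.142e+04 rad/s.
Step 2 — Component impedances:
  R: Z = R = 3050 Ω
  C: Z = 1/(jωC) = -j/(ω·C) = 0 - j318.3 Ω
Step 3 — Series combination: Z_total = R + C = 3050 - j318.3 Ω = 3067∠-6.0° Ω.
Step 4 — Power factor: PF = cos(φ) = Re(Z)/|Z| = 3050/3066.6 = 0.9946.
Step 5 — Type: Im(Z) = -318.3 ⇒ leading (phase φ = -6.0°).

PF = 0.9946 (leading, φ = -6.0°)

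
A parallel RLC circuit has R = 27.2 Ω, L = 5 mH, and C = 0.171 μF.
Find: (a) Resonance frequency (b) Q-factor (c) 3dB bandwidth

Step 1 — Resonance: ω₀ = 1/√(LC) = 1/√(0.005·1.71e-07) = 3.42e+04 rad/s.
Step 2 — f₀ = ω₀/(2π) = 5443 Hz.
Step 3 — Parallel Q: Q = R/(ω₀L) = 27.2/(3.42e+04·0.005) = 0.1591.
Step 4 — Bandwidth: Δω = ω₀/Q = 2.15e+05 rad/s; BW = Δω/(2π) = 3.422e+04 Hz.

(a) f₀ = 5443 Hz  (b) Q = 0.1591  (c) BW = 3.422e+04 Hz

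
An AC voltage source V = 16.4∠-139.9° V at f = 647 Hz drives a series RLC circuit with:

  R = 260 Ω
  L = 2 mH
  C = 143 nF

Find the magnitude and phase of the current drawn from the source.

Step 1 — Angular frequency: ω = 2π·f = 2π·647 = 4065 rad/s.
Step 2 — Component impedances:
  R: Z = R = 260 Ω
  L: Z = jωL = j·4065·0.002 = 0 + j8.13 Ω
  C: Z = 1/(jωC) = -j/(ω·C) = 0 - j1720 Ω
Step 3 — Series combination: Z_total = R + L + C = 260 - j1712 Ω = 1732∠-81.4° Ω.
Step 4 — Source phasor: V = 16.4∠-139.9° V = -12.54 - j10.56 V.
Step 5 — Ohm's law: I = V / Z_total = (-12.54 - j10.56) / (260 - j1712) = 0.004943 - j0.008078 A.
Step 6 — Convert to polar: |I| = 0.00947 A, ∠I = -58.5°.

I = 0.00947∠-58.5° A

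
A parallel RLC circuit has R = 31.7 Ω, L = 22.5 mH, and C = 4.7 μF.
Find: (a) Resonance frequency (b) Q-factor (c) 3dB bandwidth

Step 1 — Resonance: ω₀ = 1/√(LC) = 1/√(0.0225·4.7e-06) = 3075 rad/s.
Step 2 — f₀ = ω₀/(2π) = 489.4 Hz.
Step 3 — Parallel Q: Q = R/(ω₀L) = 31.7/(3075·0.0225) = 0.4582.
Step 4 — Bandwidth: Δω = ω₀/Q = 6712 rad/s; BW = Δω/(2π) = 1068 Hz.

(a) f₀ = 489.4 Hz  (b) Q = 0.4582  (c) BW = 1068 Hz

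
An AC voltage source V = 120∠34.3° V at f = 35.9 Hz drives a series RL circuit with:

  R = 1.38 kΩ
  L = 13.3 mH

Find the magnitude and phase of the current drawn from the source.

Step 1 — Angular frequency: ω = 2π·f = 2π·35.9 = 225.6 rad/s.
Step 2 — Component impedances:
  R: Z = R = 1380 Ω
  L: Z = jωL = j·225.6·0.0133 = 0 + j3 Ω
Step 3 — Series combination: Z_total = R + L = 1380 + j3 Ω = 1380∠0.1° Ω.
Step 4 — Source phasor: V = 120∠34.3° V = 99.13 + j67.62 V.
Step 5 — Ohm's law: I = V / Z_total = (99.13 + j67.62) / (1380 + j3) = 0.07194 + j0.04885 A.
Step 6 — Convert to polar: |I| = 0.08696 A, ∠I = 34.2°.

I = 0.08696∠34.2° A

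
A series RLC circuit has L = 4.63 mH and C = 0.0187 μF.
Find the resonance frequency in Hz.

Step 1 — Resonance condition Im(Z)=0 gives ω₀ = 1/√(LC).
Step 2 — ω₀ = 1/√(0.00463·1.87e-08) = 1.075e+05 rad/s.
Step 3 — f₀ = ω₀/(2π) = 1.71e+04 Hz.

f₀ = 1.71e+04 Hz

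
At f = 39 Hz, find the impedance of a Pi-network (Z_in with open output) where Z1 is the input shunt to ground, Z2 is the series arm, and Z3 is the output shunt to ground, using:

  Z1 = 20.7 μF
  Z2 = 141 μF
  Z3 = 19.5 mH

Step 1 — Angular frequency: ω = 2π·f = 2π·39 = 245 rad/s.
Step 2 — Component impedances:
  Z1: Z = 1/(jωC) = -j/(ω·C) = 0 - j197.1 Ω
  Z2: Z = 1/(jωC) = -j/(ω·C) = 0 - j28.94 Ω
  Z3: Z = jωL = j·245·0.0195 = 0 + j4.778 Ω
Step 3 — With open output, the series arm Z2 and the output shunt Z3 appear in series to ground: Z2 + Z3 = 0 - j24.16 Ω.
Step 4 — Parallel with input shunt Z1: Z_in = Z1 || (Z2 + Z3) = 0 - j21.53 Ω = 21.53∠-90.0° Ω.

Z = 0 - j21.53 Ω = 21.53∠-90.0° Ω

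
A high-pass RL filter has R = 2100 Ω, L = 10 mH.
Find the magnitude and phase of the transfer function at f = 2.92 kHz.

Step 1 — Angular frequency: ω = 2π·2920 = 1.835e+04 rad/s.
Step 2 — Transfer function: H(jω) = jωL/(R + jωL).
Step 3 — Numerator jωL = j·183.5; denominator R + jωL = 2100 + j183.5.
Step 4 — H = 0.007575 + j0.0867.
Step 5 — Magnitude: |H| = 0.08703 (-21.2 dB); phase: φ = 85.0°.

|H| = 0.08703 (-21.2 dB), φ = 85.0°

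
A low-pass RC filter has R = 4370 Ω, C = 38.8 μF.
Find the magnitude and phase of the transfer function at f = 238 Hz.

Step 1 — Angular frequency: ω = 2π·238 = 1495 rad/s.
Step 2 — Transfer function: H(jω) = 1/(1 + jωRC).
Step 3 — Denominator: 1 + jωRC = 1 + j·1495·4370·3.88e-05 = 1 + j253.6.
Step 4 — H = 1.555e-05 - j0.003944.
Step 5 — Magnitude: |H| = 0.003944 (-48.1 dB); phase: φ = -89.8°.

|H| = 0.003944 (-48.1 dB), φ = -89.8°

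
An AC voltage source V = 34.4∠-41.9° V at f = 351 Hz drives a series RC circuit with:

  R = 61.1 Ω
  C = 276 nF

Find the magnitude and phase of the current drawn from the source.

Step 1 — Angular frequency: ω = 2π·f = 2π·351 = 2205 rad/s.
Step 2 — Component impedances:
  R: Z = R = 61.1 Ω
  C: Z = 1/(jωC) = -j/(ω·C) = 0 - j1643 Ω
Step 3 — Series combination: Z_total = R + C = 61.1 - j1643 Ω = 1644∠-87.9° Ω.
Step 4 — Source phasor: V = 34.4∠-41.9° V = 25.6 - j22.97 V.
Step 5 — Ohm's law: I = V / Z_total = (25.6 - j22.97) / (61.1 - j1643) = 0.01454 + j0.01504 A.
Step 6 — Convert to polar: |I| = 0.02092 A, ∠I = 46.0°.

I = 0.02092∠46.0° A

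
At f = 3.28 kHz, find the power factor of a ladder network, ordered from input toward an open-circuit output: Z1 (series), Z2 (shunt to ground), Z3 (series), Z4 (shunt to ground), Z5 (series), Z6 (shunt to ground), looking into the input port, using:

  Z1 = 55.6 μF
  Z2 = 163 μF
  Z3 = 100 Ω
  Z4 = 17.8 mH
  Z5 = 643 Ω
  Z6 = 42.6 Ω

Step 1 — Angular frequency: ω = 2π·f = 2π·3280 = 2.061e+04 rad/s.
Step 2 — Component impedances:
  Z1: Z = 1/(jωC) = -j/(ω·C) = 0 - j0.8727 Ω
  Z2: Z = 1/(jωC) = -j/(ω·C) = 0 - j0.2977 Ω
  Z3: Z = R = 100 Ω
  Z4: Z = jωL = j·2.061e+04·0.0178 = 0 + j366.8 Ω
  Z5: Z = R = 643 Ω
  Z6: Z = R = 42.6 Ω
Step 3 — Ladder network (open output): work backward from the far end, alternating series and parallel combinations. Z_in = 0.0001544 - j1.171 Ω = 1.171∠-90.0° Ω.
Step 4 — Power factor: PF = cos(φ) = Re(Z)/|Z| = 0.0001544/1.171 = 0.0001319.
Step 5 — Type: Im(Z) = -1.171 ⇒ leading (phase φ = -90.0°).

PF = 0.0001319 (leading, φ = -90.0°)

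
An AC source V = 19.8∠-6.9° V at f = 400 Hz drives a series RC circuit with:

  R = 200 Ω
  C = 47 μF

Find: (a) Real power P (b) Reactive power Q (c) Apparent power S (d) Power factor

Step 1 — Angular frequency: ω = 2π·f = 2π·400 = 2513 rad/s.
Step 2 — Component impedances:
  R: Z = R = 200 Ω
  C: Z = 1/(jωC) = -j/(ω·C) = 0 - j8.466 Ω
Step 3 — Series combination: Z_total = R + C = 200 - j8.466 Ω = 200.2∠-2.4° Ω.
Step 4 — Source phasor: V = 19.8∠-6.9° V = 19.66 - j2.379 V.
Step 5 — Current: I = V / Z = 0.09861 - j0.00772 A = 0.09891∠-4.5° A.
Step 6 — Complex power: S = V·I* = 1.957 - j0.08282 VA.
Step 7 — Real power: P = Re(S) = 1.957 W.
Step 8 — Reactive power: Q = Im(S) = -0.08282 VAR.
Step 9 — Apparent power: |S| = 1.958 VA.
Step 10 — Power factor: PF = P/|S| = 0.9991 (leading).

(a) P = 1.957 W  (b) Q = -0.08282 VAR  (c) S = 1.958 VA  (d) PF = 0.9991 (leading)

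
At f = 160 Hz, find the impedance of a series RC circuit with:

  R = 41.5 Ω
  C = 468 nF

Step 1 — Angular frequency: ω = 2π·f = 2π·160 = 1005 rad/s.
Step 2 — Component impedances:
  R: Z = R = 41.5 Ω
  C: Z = 1/(jωC) = -j/(ω·C) = 0 - j2125 Ω
Step 3 — Series combination: Z_total = R + C = 41.5 - j2125 Ω = 2126∠-88.9° Ω.

Z = 41.5 - j2125 Ω = 2126∠-88.9° Ω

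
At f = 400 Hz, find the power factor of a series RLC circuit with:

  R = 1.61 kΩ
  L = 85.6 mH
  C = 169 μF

Step 1 — Angular frequency: ω = 2π·f = 2π·400 = 2513 rad/s.
Step 2 — Component impedances:
  R: Z = R = 1610 Ω
  L: Z = jωL = j·2513·0.0856 = 0 + j215.1 Ω
  C: Z = 1/(jωC) = -j/(ω·C) = 0 - j2.354 Ω
Step 3 — Series combination: Z_total = R + L + C = 1610 + j212.8 Ω = 1624∠7.5° Ω.
Step 4 — Power factor: PF = cos(φ) = Re(Z)/|Z| = 1610/1624 = 0.9914.
Step 5 — Type: Im(Z) = 212.8 ⇒ lagging (phase φ = 7.5°).

PF = 0.9914 (lagging, φ = 7.5°)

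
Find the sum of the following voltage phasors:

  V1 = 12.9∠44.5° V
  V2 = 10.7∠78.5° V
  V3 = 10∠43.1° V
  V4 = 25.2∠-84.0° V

Step 1 — Convert each phasor to rectangular form:
  V1 = 12.9·(cos(44.5°) + j·sin(44.5°)) = 9.201 + j9.042 V
  V2 = 10.7·(cos(78.5°) + j·sin(78.5°)) = 2.133 + j10.49 V
  V3 = 10·(cos(43.1°) + j·sin(43.1°)) = 7.302 + j6.833 V
  V4 = 25.2·(cos(-84.0°) + j·sin(-84.0°)) = 2.634 - j25.06 V
Step 2 — Sum components: V_total = 21.27 + j1.298 V.
Step 3 — Convert to polar: |V_total| = 21.31 V, ∠V_total = 3.5°.

V_total = 21.31∠3.5° V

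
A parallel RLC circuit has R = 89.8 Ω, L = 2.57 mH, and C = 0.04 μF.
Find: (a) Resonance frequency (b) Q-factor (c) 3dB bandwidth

Step 1 — Resonance: ω₀ = 1/√(LC) = 1/√(0.00257·4e-08) = 9.863e+04 rad/s.
Step 2 — f₀ = ω₀/(2π) = 1.57e+04 Hz.
Step 3 — Parallel Q: Q = R/(ω₀L) = 89.8/(9.863e+04·0.00257) = 0.3543.
Step 4 — Bandwidth: Δω = ω₀/Q = 2.784e+05 rad/s; BW = Δω/(2π) = 4.431e+04 Hz.

(a) f₀ = 1.57e+04 Hz  (b) Q = 0.3543  (c) BW = 4.431e+04 Hz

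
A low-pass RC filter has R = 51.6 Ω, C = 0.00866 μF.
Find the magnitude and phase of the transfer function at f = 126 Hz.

Step 1 — Angular frequency: ω = 2π·126 = 791.7 rad/s.
Step 2 — Transfer function: H(jω) = 1/(1 + jωRC).
Step 3 — Denominator: 1 + jωRC = 1 + j·791.7·51.6·8.66e-09 = 1 + j0.0003538.
Step 4 — H = 1 - j0.0003538.
Step 5 — Magnitude: |H| = 1 (-0.0 dB); phase: φ = -0.0°.

|H| = 1 (-0.0 dB), φ = -0.0°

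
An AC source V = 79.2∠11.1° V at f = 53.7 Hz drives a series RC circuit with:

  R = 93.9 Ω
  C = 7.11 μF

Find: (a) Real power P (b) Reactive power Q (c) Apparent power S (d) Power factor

Step 1 — Angular frequency: ω = 2π·f = 2π·53.7 = 337.4 rad/s.
Step 2 — Component impedances:
  R: Z = R = 93.9 Ω
  C: Z = 1/(jωC) = -j/(ω·C) = 0 - j416.8 Ω
Step 3 — Series combination: Z_total = R + C = 93.9 - j416.8 Ω = 427.3∠-77.3° Ω.
Step 4 — Source phasor: V = 79.2∠11.1° V = 77.72 + j15.25 V.
Step 5 — Current: I = V / Z = 0.005158 + j0.1853 A = 0.1854∠88.4° A.
Step 6 — Complex power: S = V·I* = 3.226 - j14.32 VA.
Step 7 — Real power: P = Re(S) = 3.226 W.
Step 8 — Reactive power: Q = Im(S) = -14.32 VAR.
Step 9 — Apparent power: |S| = 14.68 VA.
Step 10 — Power factor: PF = P/|S| = 0.2198 (leading).

(a) P = 3.226 W  (b) Q = -14.32 VAR  (c) S = 14.68 VA  (d) PF = 0.2198 (leading)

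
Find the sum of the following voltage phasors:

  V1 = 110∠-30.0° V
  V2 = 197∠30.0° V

Step 1 — Convert each phasor to rectangular form:
  V1 = 110·(cos(-30.0°) + j·sin(-30.0°)) = 95.26 - j55 V
  V2 = 197·(cos(30.0°) + j·sin(30.0°)) = 170.6 + j98.5 V
Step 2 — Sum components: V_total = 265.9 + j43.5 V.
Step 3 — Convert to polar: |V_total| = 269.4 V, ∠V_total = 9.3°.

V_total = 269.4∠9.3° V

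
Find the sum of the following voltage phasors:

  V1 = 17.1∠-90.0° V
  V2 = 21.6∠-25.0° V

Step 1 — Convert each phasor to rectangular form:
  V1 = 17.1·(cos(-90.0°) + j·sin(-90.0°)) = 0 - j17.1 V
  V2 = 21.6·(cos(-25.0°) + j·sin(-25.0°)) = 19.58 - j9.129 V
Step 2 — Sum components: V_total = 19.58 - j26.23 V.
Step 3 — Convert to polar: |V_total| = 32.73 V, ∠V_total = -53.3°.

V_total = 32.73∠-53.3° V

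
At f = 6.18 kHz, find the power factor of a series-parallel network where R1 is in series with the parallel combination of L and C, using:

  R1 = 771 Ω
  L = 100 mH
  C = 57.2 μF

Step 1 — Angular frequency: ω = 2π·f = 2π·6180 = 3.883e+04 rad/s.
Step 2 — Component impedances:
  R1: Z = R = 771 Ω
  L: Z = jωL = j·3.883e+04·0.1 = 0 + j3883 Ω
  C: Z = 1/(jωC) = -j/(ω·C) = 0 - j0.4502 Ω
Step 3 — Parallel branch: L || C = 1/(1/L + 1/C) = 0 - j0.4503 Ω.
Step 4 — Series with R1: Z_total = R1 + (L || C) = 771 - j0.4503 Ω = 771∠-0.0° Ω.
Step 5 — Power factor: PF = cos(φ) = Re(Z)/|Z| = 771/771 = 1.
Step 6 — Type: Im(Z) = -0.4503 ⇒ leading (phase φ = -0.0°).

PF = 1 (leading, φ = -0.0°)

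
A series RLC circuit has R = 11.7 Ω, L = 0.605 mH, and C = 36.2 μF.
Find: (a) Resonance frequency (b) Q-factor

Step 1 — Resonance condition Im(Z)=0 gives ω₀ = 1/√(LC).
Step 2 — ω₀ = 1/√(0.000605·3.62e-05) = 6757 rad/s.
Step 3 — f₀ = ω₀/(2π) = 1075 Hz.
Step 4 — Series Q: Q = ω₀L/R = 6757·0.000605/11.7 = 0.3494.

(a) f₀ = 1075 Hz  (b) Q = 0.3494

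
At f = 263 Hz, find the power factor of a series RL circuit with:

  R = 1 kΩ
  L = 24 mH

Step 1 — Angular frequency: ω = 2π·f = 2π·263 = 1652 rad/s.
Step 2 — Component impedances:
  R: Z = R = 1000 Ω
  L: Z = jωL = j·1652·0.024 = 0 + j39.66 Ω
Step 3 — Series combination: Z_total = R + L = 1000 + j39.66 Ω = 1001∠2.3° Ω.
Step 4 — Power factor: PF = cos(φ) = Re(Z)/|Z| = 1000/1000.8 = 0.9992.
Step 5 — Type: Im(Z) = 39.66 ⇒ lagging (phase φ = 2.3°).

PF = 0.9992 (lagging, φ = 2.3°)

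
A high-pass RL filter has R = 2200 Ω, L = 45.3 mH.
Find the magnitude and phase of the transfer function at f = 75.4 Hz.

Step 1 — Angular frequency: ω = 2π·75.4 = 473.8 rad/s.
Step 2 — Transfer function: H(jω) = jωL/(R + jωL).
Step 3 — Numerator jωL = j·21.46; denominator R + jωL = 2200 + j21.46.
Step 4 — H = 9.515e-05 + j0.009754.
Step 5 — Magnitude: |H| = 0.009755 (-40.2 dB); phase: φ = 89.4°.

|H| = 0.009755 (-40.2 dB), φ = 89.4°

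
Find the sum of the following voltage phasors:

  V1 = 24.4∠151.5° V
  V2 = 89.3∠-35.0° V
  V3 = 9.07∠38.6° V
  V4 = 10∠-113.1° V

Step 1 — Convert each phasor to rectangular form:
  V1 = 24.4·(cos(151.5°) + j·sin(151.5°)) = -21.44 + j11.64 V
  V2 = 89.3·(cos(-35.0°) + j·sin(-35.0°)) = 73.15 - j51.22 V
  V3 = 9.07·(cos(38.6°) + j·sin(38.6°)) = 7.088 + j5.659 V
  V4 = 10·(cos(-113.1°) + j·sin(-113.1°)) = -3.923 - j9.198 V
Step 2 — Sum components: V_total = 54.87 - j43.12 V.
Step 3 — Convert to polar: |V_total| = 69.79 V, ∠V_total = -38.2°.

V_total = 69.79∠-38.2° V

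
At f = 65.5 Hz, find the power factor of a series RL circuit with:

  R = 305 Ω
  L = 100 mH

Step 1 — Angular frequency: ω = 2π·f = 2π·65.5 = 411.5 rad/s.
Step 2 — Component impedances:
  R: Z = R = 305 Ω
  L: Z = jωL = j·411.5·0.1 = 0 + j41.15 Ω
Step 3 — Series combination: Z_total = R + L = 305 + j41.15 Ω = 307.8∠7.7° Ω.
Step 4 — Power factor: PF = cos(φ) = Re(Z)/|Z| = 305/307.76 = 0.991.
Step 5 — Type: Im(Z) = 41.15 ⇒ lagging (phase φ = 7.7°).

PF = 0.991 (lagging, φ = 7.7°)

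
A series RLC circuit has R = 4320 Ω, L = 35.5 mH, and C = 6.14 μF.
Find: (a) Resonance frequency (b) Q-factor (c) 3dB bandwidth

Step 1 — Resonance condition Im(Z)=0 gives ω₀ = 1/√(LC).
Step 2 — ω₀ = 1/√(0.0355·6.14e-06) = 2142 rad/s.
Step 3 — f₀ = ω₀/(2π) = 340.9 Hz.
Step 4 — Series Q: Q = ω₀L/R = 2142·0.0355/4320 = 0.0176.
Step 5 — 3dB bandwidth: Δω = ω₀/Q = 1.217e+05 rad/s; BW = Δω/(2π) = 1.937e+04 Hz.

(a) f₀ = 340.9 Hz  (b) Q = 0.0176  (c) BW = 1.937e+04 Hz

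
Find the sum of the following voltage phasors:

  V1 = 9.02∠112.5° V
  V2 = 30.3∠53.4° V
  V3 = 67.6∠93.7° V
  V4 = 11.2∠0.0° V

Step 1 — Convert each phasor to rectangular form:
  V1 = 9.02·(cos(112.5°) + j·sin(112.5°)) = -3.452 + j8.333 V
  V2 = 30.3·(cos(53.4°) + j·sin(53.4°)) = 18.07 + j24.33 V
  V3 = 67.6·(cos(93.7°) + j·sin(93.7°)) = -4.362 + j67.46 V
  V4 = 11.2·(cos(0.0°) + j·sin(0.0°)) = 11.2 V
Step 2 — Sum components: V_total = 21.45 + j100.1 V.
Step 3 — Convert to polar: |V_total| = 102.4 V, ∠V_total = 77.9°.

V_total = 102.4∠77.9° V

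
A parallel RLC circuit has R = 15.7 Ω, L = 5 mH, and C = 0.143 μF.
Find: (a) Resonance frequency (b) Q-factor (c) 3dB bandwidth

Step 1 — Resonance: ω₀ = 1/√(LC) = 1/√(0.005·1.43e-07) = 3.74e+04 rad/s.
Step 2 — f₀ = ω₀/(2π) = 5952 Hz.
Step 3 — Parallel Q: Q = R/(ω₀L) = 15.7/(3.74e+04·0.005) = 0.08396.
Step 4 — Bandwidth: Δω = ω₀/Q = 4.454e+05 rad/s; BW = Δω/(2π) = 7.089e+04 Hz.

(a) f₀ = 5952 Hz  (b) Q = 0.08396  (c) BW = 7.089e+04 Hz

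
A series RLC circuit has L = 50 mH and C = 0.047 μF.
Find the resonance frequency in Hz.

Step 1 — Resonance condition Im(Z)=0 gives ω₀ = 1/√(LC).
Step 2 — ω₀ = 1/√(0.05·4.7e-08) = 2.063e+04 rad/s.
Step 3 — f₀ = ω₀/(2π) = 3283 Hz.

f₀ = 3283 Hz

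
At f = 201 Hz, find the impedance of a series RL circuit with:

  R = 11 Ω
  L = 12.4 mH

Step 1 — Angular frequency: ω = 2π·f = 2π·201 = 1263 rad/s.
Step 2 — Component impedances:
  R: Z = R = 11 Ω
  L: Z = jωL = j·1263·0.0124 = 0 + j15.66 Ω
Step 3 — Series combination: Z_total = R + L = 11 + j15.66 Ω = 19.14∠54.9° Ω.

Z = 11 + j15.66 Ω = 19.14∠54.9° Ω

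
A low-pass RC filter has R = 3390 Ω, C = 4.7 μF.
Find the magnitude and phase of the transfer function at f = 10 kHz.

Step 1 — Angular frequency: ω = 2π·1e+04 = 6.283e+04 rad/s.
Step 2 — Transfer function: H(jω) = 1/(1 + jωRC).
Step 3 — Denominator: 1 + jωRC = 1 + j·6.283e+04·3390·4.7e-06 = 1 + j1001.
Step 4 — H = 9.978e-07 - j0.0009989.
Step 5 — Magnitude: |H| = 0.0009989 (-60.0 dB); phase: φ = -89.9°.

|H| = 0.0009989 (-60.0 dB), φ = -89.9°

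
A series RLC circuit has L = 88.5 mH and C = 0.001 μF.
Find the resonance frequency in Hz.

Step 1 — Resonance condition Im(Z)=0 gives ω₀ = 1/√(LC).
Step 2 — ω₀ = 1/√(0.0885·1e-09) = 1.063e+05 rad/s.
Step 3 — f₀ = ω₀/(2π) = 1.692e+04 Hz.

f₀ = 1.692e+04 Hz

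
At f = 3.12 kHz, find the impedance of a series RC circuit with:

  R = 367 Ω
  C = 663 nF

Step 1 — Angular frequency: ω = 2π·f = 2π·3120 = 1.96e+04 rad/s.
Step 2 — Component impedances:
  R: Z = R = 367 Ω
  C: Z = 1/(jωC) = -j/(ω·C) = 0 - j76.94 Ω
Step 3 — Series combination: Z_total = R + C = 367 - j76.94 Ω = 375∠-11.8° Ω.

Z = 367 - j76.94 Ω = 375∠-11.8° Ω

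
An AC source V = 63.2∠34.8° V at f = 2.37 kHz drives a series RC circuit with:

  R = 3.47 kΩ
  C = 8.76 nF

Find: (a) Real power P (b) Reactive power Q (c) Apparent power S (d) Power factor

Step 1 — Angular frequency: ω = 2π·f = 2π·2370 = 1.489e+04 rad/s.
Step 2 — Component impedances:
  R: Z = R = 3470 Ω
  C: Z = 1/(jωC) = -j/(ω·C) = 0 - j7666 Ω
Step 3 — Series combination: Z_total = R + C = 3470 - j7666 Ω = 8415∠-65.6° Ω.
Step 4 — Source phasor: V = 63.2∠34.8° V = 51.9 + j36.07 V.
Step 5 — Current: I = V / Z = -0.001362 + j0.007386 A = 0.007511∠100.4° A.
Step 6 — Complex power: S = V·I* = 0.1957 - j0.4324 VA.
Step 7 — Real power: P = Re(S) = 0.1957 W.
Step 8 — Reactive power: Q = Im(S) = -0.4324 VAR.
Step 9 — Apparent power: |S| = 0.4747 VA.
Step 10 — Power factor: PF = P/|S| = 0.4124 (leading).

(a) P = 0.1957 W  (b) Q = -0.4324 VAR  (c) S = 0.4747 VA  (d) PF = 0.4124 (leading)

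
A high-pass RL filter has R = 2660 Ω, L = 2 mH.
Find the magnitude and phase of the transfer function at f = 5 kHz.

Step 1 — Angular frequency: ω = 2π·5000 = 3.142e+04 rad/s.
Step 2 — Transfer function: H(jω) = jωL/(R + jωL).
Step 3 — Numerator jωL = j·62.83; denominator R + jωL = 2660 + j62.83.
Step 4 — H = 0.0005576 + j0.02361.
Step 5 — Magnitude: |H| = 0.02361 (-32.5 dB); phase: φ = 88.6°.

|H| = 0.02361 (-32.5 dB), φ = 88.6°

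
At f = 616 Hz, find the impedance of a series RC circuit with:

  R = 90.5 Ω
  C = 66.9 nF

Step 1 — Angular frequency: ω = 2π·f = 2π·616 = 3870 rad/s.
Step 2 — Component impedances:
  R: Z = R = 90.5 Ω
  C: Z = 1/(jωC) = -j/(ω·C) = 0 - j3862 Ω
Step 3 — Series combination: Z_total = R + C = 90.5 - j3862 Ω = 3863∠-88.7° Ω.

Z = 90.5 - j3862 Ω = 3863∠-88.7° Ω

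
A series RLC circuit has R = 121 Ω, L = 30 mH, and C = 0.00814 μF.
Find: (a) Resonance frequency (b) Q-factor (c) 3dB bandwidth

Step 1 — Resonance: ω₀ = 1/√(LC) = 1/√(0.03·8.14e-09) = 6.399e+04 rad/s.
Step 2 — f₀ = ω₀/(2π) = 1.018e+04 Hz.
Step 3 — Series Q: Q = ω₀L/R = 6.399e+04·0.03/121 = 15.87.
Step 4 — Bandwidth: Δω = ω₀/Q = 4033 rad/s; BW = Δω/(2π) = 641.9 Hz.

(a) f₀ = 1.018e+04 Hz  (b) Q = 15.87  (c) BW = 641.9 Hz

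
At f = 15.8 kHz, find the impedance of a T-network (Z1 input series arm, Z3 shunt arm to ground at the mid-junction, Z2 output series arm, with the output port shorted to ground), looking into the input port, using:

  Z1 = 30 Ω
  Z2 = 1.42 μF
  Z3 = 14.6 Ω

Step 1 — Angular frequency: ω = 2π·f = 2π·1.58e+04 = 9.927e+04 rad/s.
Step 2 — Component impedances:
  Z1: Z = R = 30 Ω
  Z2: Z = 1/(jωC) = -j/(ω·C) = 0 - j7.094 Ω
  Z3: Z = R = 14.6 Ω
Step 3 — With the output port shorted to ground, the output series arm Z2 runs from the junction to ground; the shunt arm Z3 also runs from the junction to ground. They appear in parallel: Z3 || Z2 = 2.788 - j5.739 Ω.
Step 4 — Series with input arm Z1: Z_in = Z1 + (Z3 || Z2) = 32.79 - j5.739 Ω = 33.29∠-9.9° Ω.

Z = 32.79 - j5.739 Ω = 33.29∠-9.9° Ω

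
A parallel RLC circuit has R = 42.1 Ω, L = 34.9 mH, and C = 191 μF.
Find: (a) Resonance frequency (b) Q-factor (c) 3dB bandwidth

Step 1 — Resonance: ω₀ = 1/√(LC) = 1/√(0.0349·0.000191) = 387.3 rad/s.
Step 2 — f₀ = ω₀/(2π) = 61.64 Hz.
Step 3 — Parallel Q: Q = R/(ω₀L) = 42.1/(387.3·0.0349) = 3.114.
Step 4 — Bandwidth: Δω = ω₀/Q = 124.4 rad/s; BW = Δω/(2π) = 19.79 Hz.

(a) f₀ = 61.64 Hz  (b) Q = 3.114  (c) BW = 19.79 Hz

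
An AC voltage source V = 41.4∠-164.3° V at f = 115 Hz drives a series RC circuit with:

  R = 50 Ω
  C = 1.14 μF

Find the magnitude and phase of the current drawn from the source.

Step 1 — Angular frequency: ω = 2π·f = 2π·115 = 722.6 rad/s.
Step 2 — Component impedances:
  R: Z = R = 50 Ω
  C: Z = 1/(jωC) = -j/(ω·C) = 0 - j1214 Ω
Step 3 — Series combination: Z_total = R + C = 50 - j1214 Ω = 1215∠-87.6° Ω.
Step 4 — Source phasor: V = 41.4∠-164.3° V = -39.86 - j11.2 V.
Step 5 — Ohm's law: I = V / Z_total = (-39.86 - j11.2) / (50 - j1214) = 0.007863 - j0.03315 A.
Step 6 — Convert to polar: |I| = 0.03407 A, ∠I = -76.7°.

I = 0.03407∠-76.7° A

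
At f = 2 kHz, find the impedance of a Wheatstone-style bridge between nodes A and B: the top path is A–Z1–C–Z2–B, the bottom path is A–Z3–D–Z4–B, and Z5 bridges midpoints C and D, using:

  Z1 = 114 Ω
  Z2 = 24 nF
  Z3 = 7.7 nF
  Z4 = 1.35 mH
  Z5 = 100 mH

Step 1 — Angular frequency: ω = 2π·f = 2π·2000 = 1.257e+04 rad/s.
Step 2 — Component impedances:
  Z1: Z = R = 114 Ω
  Z2: Z = 1/(jωC) = -j/(ω·C) = 0 - j3316 Ω
  Z3: Z = 1/(jωC) = -j/(ω·C) = 0 - j1.033e+04 Ω
  Z4: Z = jωL = j·1.257e+04·0.00135 = 0 + j16.96 Ω
  Z5: Z = jωL = j·1.257e+04·0.1 = 0 + j1257 Ω
Step 3 — Bridge requires nodal analysis (the Z5 bridge couples midpoints C and D, so the two paths cannot be reduced to a simple series/parallel combination). Setting node B to ground and injecting 1 A at node A, the 3-node admittance system at A, C, D solves to V_A = Z_AB = 176.9 + j2567 Ω = 2573∠86.1° Ω.

Z = 176.9 + j2567 Ω = 2573∠86.1° Ω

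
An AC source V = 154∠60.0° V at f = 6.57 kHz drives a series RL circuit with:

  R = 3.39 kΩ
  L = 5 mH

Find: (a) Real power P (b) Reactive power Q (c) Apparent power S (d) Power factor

Step 1 — Angular frequency: ω = 2π·f = 2π·6570 = 4.128e+04 rad/s.
Step 2 — Component impedances:
  R: Z = R = 3390 Ω
  L: Z = jωL = j·4.128e+04·0.005 = 0 + j206.4 Ω
Step 3 — Series combination: Z_total = R + L = 3390 + j206.4 Ω = 3396∠3.5° Ω.
Step 4 — Source phasor: V = 154∠60.0° V = 77 + j133.4 V.
Step 5 — Current: I = V / Z = 0.02502 + j0.03782 A = 0.04534∠56.5° A.
Step 6 — Complex power: S = V·I* = 6.97 + j0.4244 VA.
Step 7 — Real power: P = Re(S) = 6.97 W.
Step 8 — Reactive power: Q = Im(S) = 0.4244 VAR.
Step 9 — Apparent power: |S| = 6.983 VA.
Step 10 — Power factor: PF = P/|S| = 0.9982 (lagging).

(a) P = 6.97 W  (b) Q = 0.4244 VAR  (c) S = 6.983 VA  (d) PF = 0.9982 (lagging)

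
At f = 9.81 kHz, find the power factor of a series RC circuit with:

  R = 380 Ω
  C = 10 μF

Step 1 — Angular frequency: ω = 2π·f = 2π·9810 = 6.164e+04 rad/s.
Step 2 — Component impedances:
  R: Z = R = 380 Ω
  C: Z = 1/(jωC) = -j/(ω·C) = 0 - j1.622 Ω
Step 3 — Series combination: Z_total = R + C = 380 - j1.622 Ω = 380∠-0.2° Ω.
Step 4 — Power factor: PF = cos(φ) = Re(Z)/|Z| = 380/380 = 1.
Step 5 — Type: Im(Z) = -1.622 ⇒ leading (phase φ = -0.2°).

PF = 1 (leading, φ = -0.2°)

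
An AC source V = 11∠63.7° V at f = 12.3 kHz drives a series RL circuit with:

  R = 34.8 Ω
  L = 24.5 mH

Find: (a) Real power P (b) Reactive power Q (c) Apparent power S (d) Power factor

Step 1 — Angular frequency: ω = 2π·f = 2π·1.23e+04 = 7.728e+04 rad/s.
Step 2 — Component impedances:
  R: Z = R = 34.8 Ω
  L: Z = jωL = j·7.728e+04·0.0245 = 0 + j1893 Ω
Step 3 — Series combination: Z_total = R + L = 34.8 + j1893 Ω = 1894∠88.9° Ω.
Step 4 — Source phasor: V = 11∠63.7° V = 4.874 + j9.861 V.
Step 5 — Current: I = V / Z = 0.005254 - j0.002477 A = 0.005809∠-25.2° A.
Step 6 — Complex power: S = V·I* = 0.001174 + j0.06388 VA.
Step 7 — Real power: P = Re(S) = 0.001174 W.
Step 8 — Reactive power: Q = Im(S) = 0.06388 VAR.
Step 9 — Apparent power: |S| = 0.06389 VA.
Step 10 — Power factor: PF = P/|S| = 0.01838 (lagging).

(a) P = 0.001174 W  (b) Q = 0.06388 VAR  (c) S = 0.06389 VA  (d) PF = 0.01838 (lagging)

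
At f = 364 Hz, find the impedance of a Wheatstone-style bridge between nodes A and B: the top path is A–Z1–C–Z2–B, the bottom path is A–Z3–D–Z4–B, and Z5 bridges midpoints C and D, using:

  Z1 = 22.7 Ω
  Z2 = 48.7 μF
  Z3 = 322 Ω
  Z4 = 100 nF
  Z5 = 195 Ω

Step 1 — Angular frequency: ω = 2π·f = 2π·364 = 2287 rad/s.
Step 2 — Component impedances:
  Z1: Z = R = 22.7 Ω
  Z2: Z = 1/(jωC) = -j/(ω·C) = 0 - j8.978 Ω
  Z3: Z = R = 322 Ω
  Z4: Z = 1/(jωC) = -j/(ω·C) = 0 - j4372 Ω
  Z5: Z = R = 195 Ω
Step 3 — Bridge requires nodal analysis (the Z5 bridge couples midpoints C and D, so the two paths cannot be reduced to a simple series/parallel combination). Setting node B to ground and injecting 1 A at node A, the 3-node admittance system at A, C, D solves to V_A = Z_AB = 21.71 - j8.974 Ω = 23.49∠-22.5° Ω.

Z = 21.71 - j8.974 Ω = 23.49∠-22.5° Ω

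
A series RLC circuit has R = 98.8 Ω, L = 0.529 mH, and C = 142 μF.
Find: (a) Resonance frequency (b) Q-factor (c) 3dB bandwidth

Step 1 — Resonance condition Im(Z)=0 gives ω₀ = 1/√(LC).
Step 2 — ω₀ = 1/√(0.000529·0.000142) = 3649 rad/s.
Step 3 — f₀ = ω₀/(2π) = 580.7 Hz.
Step 4 — Series Q: Q = ω₀L/R = 3649·0.000529/98.8 = 0.01954.
Step 5 — 3dB bandwidth: Δω = ω₀/Q = 1.868e+05 rad/s; BW = Δω/(2π) = 2.972e+04 Hz.

(a) f₀ = 580.7 Hz  (b) Q = 0.01954  (c) BW = 2.972e+04 Hz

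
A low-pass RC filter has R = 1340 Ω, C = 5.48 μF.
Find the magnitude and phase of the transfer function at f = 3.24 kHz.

Step 1 — Angular frequency: ω = 2π·3240 = 2.036e+04 rad/s.
Step 2 — Transfer function: H(jω) = 1/(1 + jωRC).
Step 3 — Denominator: 1 + jωRC = 1 + j·2.036e+04·1340·5.48e-06 = 1 + j149.5.
Step 4 — H = 4.475e-05 - j0.006689.
Step 5 — Magnitude: |H| = 0.006689 (-43.5 dB); phase: φ = -89.6°.

|H| = 0.006689 (-43.5 dB), φ = -89.6°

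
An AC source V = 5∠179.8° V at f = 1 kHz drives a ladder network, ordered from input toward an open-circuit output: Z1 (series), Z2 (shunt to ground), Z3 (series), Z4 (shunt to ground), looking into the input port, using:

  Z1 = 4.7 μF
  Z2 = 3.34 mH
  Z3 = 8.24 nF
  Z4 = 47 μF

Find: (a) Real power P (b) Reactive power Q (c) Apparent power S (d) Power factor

Step 1 — Angular frequency: ω = 2π·f = 2π·1000 = 6283 rad/s.
Step 2 — Component impedances:
  Z1: Z = 1/(jωC) = -j/(ω·C) = 0 - j33.86 Ω
  Z2: Z = jωL = j·6283·0.00334 = 0 + j20.99 Ω
  Z3: Z = 1/(jωC) = -j/(ω·C) = 0 - j1.931e+04 Ω
  Z4: Z = 1/(jωC) = -j/(ω·C) = 0 - j3.386 Ω
Step 3 — Ladder network (open output): work backward from the far end, alternating series and parallel combinations. Z_in = 0 - j12.85 Ω = 12.85∠-90.0° Ω.
Step 4 — Source phasor: V = 5∠179.8° V = -5 + j0.01745 V.
Step 5 — Current: I = V / Z = -0.001358 - j0.389 A = 0.389∠-90.2° A.
Step 6 — Complex power: S = V·I* = 0 - j1.945 VA.
Step 7 — Real power: P = Re(S) = 0 W.
Step 8 — Reactive power: Q = Im(S) = -1.945 VAR.
Step 9 — Apparent power: |S| = 1.945 VA.
Step 10 — Power factor: PF = P/|S| = 0 (leading).

(a) P = 0 W  (b) Q = -1.945 VAR  (c) S = 1.945 VA  (d) PF = 0 (leading)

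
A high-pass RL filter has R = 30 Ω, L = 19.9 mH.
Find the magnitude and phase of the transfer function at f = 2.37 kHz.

Step 1 — Angular frequency: ω = 2π·2370 = 1.489e+04 rad/s.
Step 2 — Transfer function: H(jω) = jωL/(R + jωL).
Step 3 — Numerator jωL = j·296.3; denominator R + jωL = 30 + j296.3.
Step 4 — H = 0.9899 + j0.1002.
Step 5 — Magnitude: |H| = 0.9949 (-0.0 dB); phase: φ = 5.8°.

|H| = 0.9949 (-0.0 dB), φ = 5.8°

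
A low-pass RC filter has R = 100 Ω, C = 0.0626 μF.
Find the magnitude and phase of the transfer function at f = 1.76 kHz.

Step 1 — Angular frequency: ω = 2π·1760 = 1.106e+04 rad/s.
Step 2 — Transfer function: H(jω) = 1/(1 + jωRC).
Step 3 — Denominator: 1 + jωRC = 1 + j·1.106e+04·100·6.26e-08 = 1 + j0.06923.
Step 4 — H = 0.9952 - j0.0689.
Step 5 — Magnitude: |H| = 0.9976 (-0.0 dB); phase: φ = -4.0°.

|H| = 0.9976 (-0.0 dB), φ = -4.0°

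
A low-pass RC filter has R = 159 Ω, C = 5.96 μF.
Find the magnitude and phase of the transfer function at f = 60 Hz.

Step 1 — Angular frequency: ω = 2π·60 = 377 rad/s.
Step 2 — Transfer function: H(jω) = 1/(1 + jωRC).
Step 3 — Denominator: 1 + jωRC = 1 + j·377·159·5.96e-06 = 1 + j0.3573.
Step 4 — H = 0.8868 - j0.3168.
Step 5 — Magnitude: |H| = 0.9417 (-0.5 dB); phase: φ = -19.7°.

|H| = 0.9417 (-0.5 dB), φ = -19.7°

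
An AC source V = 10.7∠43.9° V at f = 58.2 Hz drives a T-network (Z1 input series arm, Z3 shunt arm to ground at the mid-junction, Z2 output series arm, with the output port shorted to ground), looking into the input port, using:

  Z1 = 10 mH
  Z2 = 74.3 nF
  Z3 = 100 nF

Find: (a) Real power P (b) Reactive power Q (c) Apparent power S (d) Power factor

Step 1 — Angular frequency: ω = 2π·f = 2π·58.2 = 365.7 rad/s.
Step 2 — Component impedances:
  Z1: Z = jωL = j·365.7·0.01 = 0 + j3.657 Ω
  Z2: Z = 1/(jωC) = -j/(ω·C) = 0 - j3.681e+04 Ω
  Z3: Z = 1/(jωC) = -j/(ω·C) = 0 - j2.735e+04 Ω
Step 3 — With the output port shorted to ground, the output series arm Z2 runs from the junction to ground; the shunt arm Z3 also runs from the junction to ground. They appear in parallel: Z3 || Z2 = 0 - j1.569e+04 Ω.
Step 4 — Series with input arm Z1: Z_in = Z1 + (Z3 || Z2) = 0 - j1.569e+04 Ω = 1.569e+04∠-90.0° Ω.
Step 5 — Source phasor: V = 10.7∠43.9° V = 7.71 + j7.419 V.
Step 6 — Current: I = V / Z = -0.000473 + j0.0004915 A = 0.0006822∠133.9° A.
Step 7 — Complex power: S = V·I* = 0 - j0.007299 VA.
Step 8 — Real power: P = Re(S) = 0 W.
Step 9 — Reactive power: Q = Im(S) = -0.007299 VAR.
Step 10 — Apparent power: |S| = 0.007299 VA.
Step 11 — Power factor: PF = P/|S| = 0 (leading).

(a) P = 0 W  (b) Q = -0.007299 VAR  (c) S = 0.007299 VA  (d) PF = 0 (leading)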